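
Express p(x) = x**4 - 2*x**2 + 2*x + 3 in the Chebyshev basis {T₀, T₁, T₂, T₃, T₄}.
(19/8)T₀ + (2)T₁ + (-1/2)T₂ + (1/8)T₄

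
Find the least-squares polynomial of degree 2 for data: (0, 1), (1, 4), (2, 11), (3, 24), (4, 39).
31/35 + (36/35)x + (15/7)x²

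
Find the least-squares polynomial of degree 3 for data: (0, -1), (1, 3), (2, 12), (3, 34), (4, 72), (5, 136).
-43/42 + (865/252)x + (-41/84)x² + (19/18)x³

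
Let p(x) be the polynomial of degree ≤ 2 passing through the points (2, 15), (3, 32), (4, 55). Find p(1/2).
3/4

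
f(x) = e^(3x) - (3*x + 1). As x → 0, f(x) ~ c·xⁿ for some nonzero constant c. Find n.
2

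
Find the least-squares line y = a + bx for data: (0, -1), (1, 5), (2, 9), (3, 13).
a = -2/5, b = 23/5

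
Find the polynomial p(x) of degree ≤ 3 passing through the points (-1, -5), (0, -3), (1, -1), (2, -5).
-x**3 + 3*x - 3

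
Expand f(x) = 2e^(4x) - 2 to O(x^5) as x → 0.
8*x + 16*x**2 + 64*x**3/3 + 64*x**4/3 + O(x**5)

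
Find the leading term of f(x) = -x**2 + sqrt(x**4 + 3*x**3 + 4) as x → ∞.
3*x/2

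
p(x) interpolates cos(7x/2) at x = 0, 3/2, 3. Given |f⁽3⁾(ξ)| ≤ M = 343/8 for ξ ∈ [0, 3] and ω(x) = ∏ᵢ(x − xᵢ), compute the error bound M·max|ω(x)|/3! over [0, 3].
343*sqrt(3)/64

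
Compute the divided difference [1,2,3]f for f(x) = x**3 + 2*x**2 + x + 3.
8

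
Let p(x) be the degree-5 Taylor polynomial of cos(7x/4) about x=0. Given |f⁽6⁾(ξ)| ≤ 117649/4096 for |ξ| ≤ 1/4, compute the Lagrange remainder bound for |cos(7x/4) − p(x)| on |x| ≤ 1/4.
117649/12079595520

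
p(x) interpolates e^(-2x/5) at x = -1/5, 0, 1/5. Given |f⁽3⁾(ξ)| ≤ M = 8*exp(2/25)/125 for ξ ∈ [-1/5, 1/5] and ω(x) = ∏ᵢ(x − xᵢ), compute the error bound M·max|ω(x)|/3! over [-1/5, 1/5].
8*sqrt(3)*exp(2/25)/421875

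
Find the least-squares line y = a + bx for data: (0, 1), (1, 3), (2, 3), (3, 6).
a = 1, b = 3/2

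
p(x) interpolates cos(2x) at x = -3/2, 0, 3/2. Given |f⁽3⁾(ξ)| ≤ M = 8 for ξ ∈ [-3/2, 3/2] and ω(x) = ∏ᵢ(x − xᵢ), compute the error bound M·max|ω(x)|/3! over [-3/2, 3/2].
sqrt(3)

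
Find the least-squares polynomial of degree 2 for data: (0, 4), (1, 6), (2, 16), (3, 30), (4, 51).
19/5 + (-1/5)x + (3)x²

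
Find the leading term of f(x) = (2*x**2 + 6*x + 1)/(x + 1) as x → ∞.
2*x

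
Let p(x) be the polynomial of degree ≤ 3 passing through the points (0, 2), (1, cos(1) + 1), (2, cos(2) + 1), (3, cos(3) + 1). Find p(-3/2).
-189*cos(1)/16 + 135*cos(2)/16 - 35*cos(3)/16 + 121/16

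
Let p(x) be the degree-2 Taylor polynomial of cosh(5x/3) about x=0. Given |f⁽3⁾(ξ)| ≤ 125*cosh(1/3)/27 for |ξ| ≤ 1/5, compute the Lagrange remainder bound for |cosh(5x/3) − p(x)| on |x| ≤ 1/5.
cosh(1/3)/162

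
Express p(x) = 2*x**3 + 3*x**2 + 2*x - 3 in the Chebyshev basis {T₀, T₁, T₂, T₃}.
(-3/2)T₀ + (7/2)T₁ + (3/2)T₂ + (1/2)T₃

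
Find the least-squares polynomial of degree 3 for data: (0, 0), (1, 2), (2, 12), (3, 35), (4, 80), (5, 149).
4/63 + (-79/378)x + (265/252)x² + (107/108)x³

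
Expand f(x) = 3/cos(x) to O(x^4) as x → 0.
3 + 3*x**2/2 + O(x**4)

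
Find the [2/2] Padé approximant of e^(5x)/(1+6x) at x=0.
(6925*x**2/1452 + 815*x/242 + 1)/(-13595*x**2/1452 + 1057*x/242 + 1)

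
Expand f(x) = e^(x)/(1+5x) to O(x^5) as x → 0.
1 - 4*x + 41*x**2/2 - 307*x**3/3 + 12281*x**4/24 + O(x**5)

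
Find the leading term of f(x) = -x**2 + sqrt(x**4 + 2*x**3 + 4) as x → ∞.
x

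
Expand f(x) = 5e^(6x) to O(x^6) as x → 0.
5 + 30*x + 90*x**2 + 180*x**3 + 270*x**4 + 324*x**5 + O(x**6)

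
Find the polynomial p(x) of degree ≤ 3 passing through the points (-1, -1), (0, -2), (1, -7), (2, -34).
-3*x**3 - 2*x**2 - 2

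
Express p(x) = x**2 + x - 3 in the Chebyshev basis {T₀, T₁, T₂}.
(-5/2)T₀ + T₁ + (1/2)T₂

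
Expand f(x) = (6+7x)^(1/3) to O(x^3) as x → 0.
6**(1/3) + 7*6**(1/3)*x/18 - 49*6**(1/3)*x**2/324 + O(x**3)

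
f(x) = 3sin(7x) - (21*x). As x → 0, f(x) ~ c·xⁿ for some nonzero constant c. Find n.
3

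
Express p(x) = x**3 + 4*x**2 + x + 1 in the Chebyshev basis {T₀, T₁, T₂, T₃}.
(3)T₀ + (7/4)T₁ + (2)T₂ + (1/4)T₃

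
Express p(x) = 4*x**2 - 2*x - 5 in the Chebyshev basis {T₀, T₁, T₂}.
(-3)T₀ + (-2)T₁ + (2)T₂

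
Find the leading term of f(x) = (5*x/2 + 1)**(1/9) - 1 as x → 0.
5*x/18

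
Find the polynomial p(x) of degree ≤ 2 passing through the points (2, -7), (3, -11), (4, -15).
1 - 4*x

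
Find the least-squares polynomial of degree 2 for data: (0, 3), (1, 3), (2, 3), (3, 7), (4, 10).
106/35 + (-37/35)x + (5/7)x²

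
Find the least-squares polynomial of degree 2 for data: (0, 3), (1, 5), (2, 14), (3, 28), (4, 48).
20/7 + (-29/70)x + (41/14)x²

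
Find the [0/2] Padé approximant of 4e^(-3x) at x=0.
4/(9*x**2/2 + 3*x + 1)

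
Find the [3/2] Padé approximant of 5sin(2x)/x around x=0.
(10 - 14*x**2/3)/(x**2/5 + 1)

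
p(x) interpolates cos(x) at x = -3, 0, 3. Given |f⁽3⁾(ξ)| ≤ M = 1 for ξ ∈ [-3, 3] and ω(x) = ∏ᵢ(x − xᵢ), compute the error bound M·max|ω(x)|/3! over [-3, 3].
sqrt(3)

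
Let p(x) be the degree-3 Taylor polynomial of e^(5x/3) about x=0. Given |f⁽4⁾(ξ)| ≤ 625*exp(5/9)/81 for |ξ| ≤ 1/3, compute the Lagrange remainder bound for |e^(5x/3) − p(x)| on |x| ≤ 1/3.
625*exp(5/9)/157464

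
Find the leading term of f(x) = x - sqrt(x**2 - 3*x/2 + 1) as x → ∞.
3/4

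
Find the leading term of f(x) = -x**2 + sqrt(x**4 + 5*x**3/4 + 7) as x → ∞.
5*x/8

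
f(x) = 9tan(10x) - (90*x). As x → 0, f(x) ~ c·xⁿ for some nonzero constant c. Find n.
3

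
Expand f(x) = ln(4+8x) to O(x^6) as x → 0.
log(4) + 2*x - 2*x**2 + 8*x**3/3 - 4*x**4 + 32*x**5/5 + O(x**6)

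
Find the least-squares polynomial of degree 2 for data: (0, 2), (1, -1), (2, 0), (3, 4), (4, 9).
12/7 + (-247/70)x + (19/14)x²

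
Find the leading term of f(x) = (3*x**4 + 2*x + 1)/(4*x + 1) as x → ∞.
3*x**3/4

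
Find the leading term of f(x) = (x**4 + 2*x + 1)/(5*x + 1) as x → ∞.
x**3/5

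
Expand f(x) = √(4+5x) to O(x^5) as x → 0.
2 + 5*x/4 - 25*x**2/64 + 125*x**3/512 - 3125*x**4/16384 + O(x**5)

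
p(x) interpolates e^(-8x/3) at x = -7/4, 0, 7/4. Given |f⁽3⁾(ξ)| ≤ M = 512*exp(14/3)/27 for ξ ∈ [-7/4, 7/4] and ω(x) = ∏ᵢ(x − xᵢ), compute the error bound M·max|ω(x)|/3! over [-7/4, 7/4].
2744*sqrt(3)*exp(14/3)/729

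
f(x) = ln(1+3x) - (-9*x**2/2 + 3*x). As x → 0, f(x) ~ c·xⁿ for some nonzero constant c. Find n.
3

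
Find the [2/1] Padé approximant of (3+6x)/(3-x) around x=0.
(2*x + 1)/(1 - x/3)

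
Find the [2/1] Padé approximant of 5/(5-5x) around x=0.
1/(1 - x)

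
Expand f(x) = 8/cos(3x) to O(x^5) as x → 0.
8 + 36*x**2 + 135*x**4 + O(x**5)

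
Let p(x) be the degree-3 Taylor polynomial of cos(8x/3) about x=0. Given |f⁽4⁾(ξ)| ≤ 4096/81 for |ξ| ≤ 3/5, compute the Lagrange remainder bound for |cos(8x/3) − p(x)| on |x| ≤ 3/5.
512/1875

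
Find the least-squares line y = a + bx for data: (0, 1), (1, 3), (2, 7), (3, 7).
a = 6/5, b = 11/5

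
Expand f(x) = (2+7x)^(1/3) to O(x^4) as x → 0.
2**(1/3) + 7*2**(1/3)*x/6 - 49*2**(1/3)*x**2/36 + 1715*2**(1/3)*x**3/648 + O(x**4)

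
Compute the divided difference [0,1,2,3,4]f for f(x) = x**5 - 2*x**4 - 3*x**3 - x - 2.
8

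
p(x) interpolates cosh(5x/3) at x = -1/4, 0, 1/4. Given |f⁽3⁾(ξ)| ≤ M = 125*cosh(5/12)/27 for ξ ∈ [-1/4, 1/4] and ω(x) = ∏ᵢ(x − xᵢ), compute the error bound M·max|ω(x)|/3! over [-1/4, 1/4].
125*sqrt(3)*cosh(5/12)/46656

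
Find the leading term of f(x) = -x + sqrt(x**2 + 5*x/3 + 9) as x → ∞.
5/6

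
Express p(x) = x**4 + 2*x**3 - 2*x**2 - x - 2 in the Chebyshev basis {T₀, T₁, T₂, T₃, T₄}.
(-21/8)T₀ + (1/2)T₁ + (-1/2)T₂ + (1/2)T₃ + (1/8)T₄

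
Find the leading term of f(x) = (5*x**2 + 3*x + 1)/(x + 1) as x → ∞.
5*x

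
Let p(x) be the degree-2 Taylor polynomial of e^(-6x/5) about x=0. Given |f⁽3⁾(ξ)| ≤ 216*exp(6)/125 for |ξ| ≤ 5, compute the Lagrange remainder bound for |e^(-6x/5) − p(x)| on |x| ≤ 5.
36*exp(6)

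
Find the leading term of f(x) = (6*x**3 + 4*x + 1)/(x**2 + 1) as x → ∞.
6*x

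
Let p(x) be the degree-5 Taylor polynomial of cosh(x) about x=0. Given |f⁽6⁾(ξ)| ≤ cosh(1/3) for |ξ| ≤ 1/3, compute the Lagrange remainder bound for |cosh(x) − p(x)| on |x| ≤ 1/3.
cosh(1/3)/524880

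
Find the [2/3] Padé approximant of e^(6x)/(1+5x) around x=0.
(222*x**2/65 + 201*x/65 + 1)/(876*x**3/65 - 759*x**2/65 + 136*x/65 + 1)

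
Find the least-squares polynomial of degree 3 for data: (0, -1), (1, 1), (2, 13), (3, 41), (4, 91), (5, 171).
-67/63 + (-64/189)x + (187/126)x² + (59/54)x³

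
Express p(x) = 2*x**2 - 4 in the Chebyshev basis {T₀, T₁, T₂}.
(-3)T₀ + T₂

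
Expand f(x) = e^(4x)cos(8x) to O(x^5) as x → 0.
1 + 4*x - 24*x**2 - 352*x**3/3 - 224*x**4/3 + O(x**5)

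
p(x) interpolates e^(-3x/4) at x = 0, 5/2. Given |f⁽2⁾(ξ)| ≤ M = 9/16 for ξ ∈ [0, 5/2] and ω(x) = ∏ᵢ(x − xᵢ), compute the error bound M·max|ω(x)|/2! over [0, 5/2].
225/512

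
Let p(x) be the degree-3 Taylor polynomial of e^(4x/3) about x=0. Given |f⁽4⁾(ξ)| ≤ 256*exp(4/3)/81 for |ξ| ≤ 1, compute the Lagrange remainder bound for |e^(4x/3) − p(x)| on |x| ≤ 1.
32*exp(4/3)/243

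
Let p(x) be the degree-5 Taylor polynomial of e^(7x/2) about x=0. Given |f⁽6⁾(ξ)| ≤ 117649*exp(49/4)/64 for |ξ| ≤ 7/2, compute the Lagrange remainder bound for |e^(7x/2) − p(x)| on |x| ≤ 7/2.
13841287201*exp(49/4)/2949120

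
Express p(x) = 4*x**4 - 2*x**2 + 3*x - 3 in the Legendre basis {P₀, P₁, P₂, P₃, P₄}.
(-43/15)P₀ + (3)P₁ + (20/21)P₂ + (32/35)P₄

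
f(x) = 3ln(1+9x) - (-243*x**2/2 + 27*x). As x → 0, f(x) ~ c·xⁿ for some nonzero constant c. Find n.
3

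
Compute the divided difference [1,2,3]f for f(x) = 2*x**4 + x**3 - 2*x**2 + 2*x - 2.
54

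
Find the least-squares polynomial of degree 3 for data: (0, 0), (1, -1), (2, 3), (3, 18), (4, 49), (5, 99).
13/126 + (-2095/756)x + (73/126)x² + (85/108)x³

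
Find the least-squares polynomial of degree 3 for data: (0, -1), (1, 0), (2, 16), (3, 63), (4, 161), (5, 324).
-61/63 + (-269/378)x + (-76/63)x² + (155/54)x³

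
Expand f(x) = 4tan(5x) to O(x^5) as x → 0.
20*x + 500*x**3/3 + O(x**5)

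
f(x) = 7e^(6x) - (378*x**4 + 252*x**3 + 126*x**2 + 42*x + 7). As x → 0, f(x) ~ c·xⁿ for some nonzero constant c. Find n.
5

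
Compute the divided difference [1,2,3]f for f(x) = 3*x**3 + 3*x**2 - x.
21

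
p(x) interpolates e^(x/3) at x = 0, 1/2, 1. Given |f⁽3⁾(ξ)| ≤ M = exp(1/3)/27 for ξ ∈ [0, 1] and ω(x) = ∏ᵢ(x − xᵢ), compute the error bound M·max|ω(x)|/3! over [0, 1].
sqrt(3)*exp(1/3)/5832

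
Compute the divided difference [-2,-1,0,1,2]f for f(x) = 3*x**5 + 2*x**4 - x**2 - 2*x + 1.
2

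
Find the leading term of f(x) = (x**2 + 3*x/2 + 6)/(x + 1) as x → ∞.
x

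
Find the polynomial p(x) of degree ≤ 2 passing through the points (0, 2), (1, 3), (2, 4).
x + 2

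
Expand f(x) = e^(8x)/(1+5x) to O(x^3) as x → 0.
1 + 3*x + 17*x**2 + O(x**3)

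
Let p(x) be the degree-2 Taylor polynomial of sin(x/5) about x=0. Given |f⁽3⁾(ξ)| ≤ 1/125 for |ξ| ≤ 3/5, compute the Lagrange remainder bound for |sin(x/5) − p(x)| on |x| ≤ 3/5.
9/31250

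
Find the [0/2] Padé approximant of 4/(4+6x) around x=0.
1/(3*x/2 + 1)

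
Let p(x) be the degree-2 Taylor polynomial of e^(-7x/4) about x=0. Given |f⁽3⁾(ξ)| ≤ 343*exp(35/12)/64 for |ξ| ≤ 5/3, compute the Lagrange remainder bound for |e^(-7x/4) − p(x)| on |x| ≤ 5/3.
42875*exp(35/12)/10368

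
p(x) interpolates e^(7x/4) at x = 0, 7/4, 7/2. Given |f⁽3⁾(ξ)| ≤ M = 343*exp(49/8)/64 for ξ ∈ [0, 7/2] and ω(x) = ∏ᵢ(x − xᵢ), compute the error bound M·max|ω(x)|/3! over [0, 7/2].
117649*sqrt(3)*exp(49/8)/110592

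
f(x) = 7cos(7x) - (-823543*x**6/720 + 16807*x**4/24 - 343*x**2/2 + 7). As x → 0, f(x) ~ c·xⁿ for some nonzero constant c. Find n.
8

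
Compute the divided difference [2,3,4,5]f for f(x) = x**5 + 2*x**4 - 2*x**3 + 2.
151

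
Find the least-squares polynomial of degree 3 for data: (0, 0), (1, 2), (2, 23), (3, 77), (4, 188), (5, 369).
-1/21 + (-47/126)x + (-25/84)x² + (109/36)x³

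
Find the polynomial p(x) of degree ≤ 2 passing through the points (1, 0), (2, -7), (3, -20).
-3*x**2 + 2*x + 1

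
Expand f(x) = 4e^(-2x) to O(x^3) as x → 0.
4 - 8*x + 8*x**2 + O(x**3)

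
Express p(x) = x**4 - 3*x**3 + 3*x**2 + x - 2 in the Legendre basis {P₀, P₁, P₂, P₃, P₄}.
(-4/5)P₀ + (-4/5)P₁ + (18/7)P₂ + (-6/5)P₃ + (8/35)P₄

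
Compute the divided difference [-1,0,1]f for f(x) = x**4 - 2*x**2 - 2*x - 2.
-1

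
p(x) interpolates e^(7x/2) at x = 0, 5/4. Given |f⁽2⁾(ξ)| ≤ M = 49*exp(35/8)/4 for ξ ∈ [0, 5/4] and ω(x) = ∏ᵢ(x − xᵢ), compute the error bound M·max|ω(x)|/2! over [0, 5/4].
1225*exp(35/8)/512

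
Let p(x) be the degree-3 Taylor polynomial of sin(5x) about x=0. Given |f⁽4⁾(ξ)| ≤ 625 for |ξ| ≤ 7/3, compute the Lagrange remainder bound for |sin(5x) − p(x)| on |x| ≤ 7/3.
1500625/1944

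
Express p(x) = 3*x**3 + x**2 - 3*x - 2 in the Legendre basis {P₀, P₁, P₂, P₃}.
(-5/3)P₀ + (-6/5)P₁ + (2/3)P₂ + (6/5)P₃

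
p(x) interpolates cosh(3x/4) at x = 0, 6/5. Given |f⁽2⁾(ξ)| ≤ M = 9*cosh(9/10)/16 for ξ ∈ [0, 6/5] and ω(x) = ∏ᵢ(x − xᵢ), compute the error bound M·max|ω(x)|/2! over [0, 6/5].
81*cosh(9/10)/800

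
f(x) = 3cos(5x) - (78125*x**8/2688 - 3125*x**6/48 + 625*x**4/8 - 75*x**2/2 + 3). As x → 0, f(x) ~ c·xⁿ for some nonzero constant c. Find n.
10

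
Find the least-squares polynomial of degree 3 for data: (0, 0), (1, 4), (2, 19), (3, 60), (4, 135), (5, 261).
-1/126 + (1669/756)x + (-95/252)x² + (56/27)x³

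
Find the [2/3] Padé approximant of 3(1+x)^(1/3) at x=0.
(7*x**2/6 + 4*x + 3)/(-x**3/162 + x**2/6 + x + 1)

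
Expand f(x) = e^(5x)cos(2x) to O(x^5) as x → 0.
1 + 5*x + 21*x**2/2 + 65*x**3/6 + 41*x**4/24 + O(x**5)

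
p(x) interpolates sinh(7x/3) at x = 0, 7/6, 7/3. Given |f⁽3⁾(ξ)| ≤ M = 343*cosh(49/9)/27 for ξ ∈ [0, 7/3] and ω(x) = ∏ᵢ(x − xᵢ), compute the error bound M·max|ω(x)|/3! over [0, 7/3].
117649*sqrt(3)*cosh(49/9)/157464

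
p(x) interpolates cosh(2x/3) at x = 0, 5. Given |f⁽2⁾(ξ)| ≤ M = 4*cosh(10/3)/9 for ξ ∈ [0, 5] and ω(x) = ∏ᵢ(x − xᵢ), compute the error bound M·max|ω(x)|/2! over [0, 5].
25*cosh(10/3)/18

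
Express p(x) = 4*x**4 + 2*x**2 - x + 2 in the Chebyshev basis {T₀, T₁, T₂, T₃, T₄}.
(9/2)T₀ - T₁ + (3)T₂ + (1/2)T₄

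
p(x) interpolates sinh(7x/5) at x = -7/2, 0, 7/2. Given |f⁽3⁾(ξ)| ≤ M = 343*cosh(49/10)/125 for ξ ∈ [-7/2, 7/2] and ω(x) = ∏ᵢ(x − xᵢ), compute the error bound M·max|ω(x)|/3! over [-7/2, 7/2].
117649*sqrt(3)*cosh(49/10)/27000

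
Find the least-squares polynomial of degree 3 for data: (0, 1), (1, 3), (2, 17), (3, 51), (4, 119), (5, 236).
46/63 + (502/189)x + (-59/36)x² + (227/108)x³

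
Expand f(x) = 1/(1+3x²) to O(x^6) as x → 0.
1 - 3*x**2 + 9*x**4 + O(x**6)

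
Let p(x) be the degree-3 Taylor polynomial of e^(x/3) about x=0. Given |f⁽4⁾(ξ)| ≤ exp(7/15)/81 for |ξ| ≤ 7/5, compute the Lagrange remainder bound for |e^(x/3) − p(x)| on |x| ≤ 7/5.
2401*exp(7/15)/1215000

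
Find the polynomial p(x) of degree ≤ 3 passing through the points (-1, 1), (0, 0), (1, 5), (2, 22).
x**3 + 3*x**2 + x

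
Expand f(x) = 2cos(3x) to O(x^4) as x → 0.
2 - 9*x**2 + O(x**4)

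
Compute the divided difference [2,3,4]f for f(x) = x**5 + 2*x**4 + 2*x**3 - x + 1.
413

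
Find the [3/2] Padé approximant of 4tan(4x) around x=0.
(-256*x**3/15 + 16*x)/(1 - 32*x**2/5)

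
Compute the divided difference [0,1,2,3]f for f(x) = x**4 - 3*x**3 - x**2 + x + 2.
3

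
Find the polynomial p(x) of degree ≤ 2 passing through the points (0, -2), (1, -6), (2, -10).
-4*x - 2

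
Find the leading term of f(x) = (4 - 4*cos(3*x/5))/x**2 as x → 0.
18/25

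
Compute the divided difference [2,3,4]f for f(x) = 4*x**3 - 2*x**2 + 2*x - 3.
34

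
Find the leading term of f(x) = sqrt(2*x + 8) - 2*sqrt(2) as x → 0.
sqrt(2)*x/4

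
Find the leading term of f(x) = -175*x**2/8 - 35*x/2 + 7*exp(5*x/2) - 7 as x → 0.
875*x**3/48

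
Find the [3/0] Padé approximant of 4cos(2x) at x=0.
4 - 8*x**2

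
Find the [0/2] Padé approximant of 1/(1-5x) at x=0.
1/(1 - 5*x)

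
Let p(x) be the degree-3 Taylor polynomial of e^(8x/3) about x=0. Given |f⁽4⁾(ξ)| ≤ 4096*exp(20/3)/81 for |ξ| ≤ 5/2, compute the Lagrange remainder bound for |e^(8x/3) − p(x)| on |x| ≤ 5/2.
20000*exp(20/3)/243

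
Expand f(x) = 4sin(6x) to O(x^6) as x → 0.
24*x - 144*x**3 + 1296*x**5/5 + O(x**6)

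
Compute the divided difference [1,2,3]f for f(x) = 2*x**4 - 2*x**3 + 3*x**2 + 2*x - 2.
41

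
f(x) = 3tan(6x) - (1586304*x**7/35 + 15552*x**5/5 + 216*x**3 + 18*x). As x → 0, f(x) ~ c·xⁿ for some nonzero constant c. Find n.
9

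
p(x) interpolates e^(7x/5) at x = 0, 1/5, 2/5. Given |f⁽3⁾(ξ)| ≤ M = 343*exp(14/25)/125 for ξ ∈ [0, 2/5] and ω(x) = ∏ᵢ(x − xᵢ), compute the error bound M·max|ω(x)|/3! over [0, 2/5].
343*sqrt(3)*exp(14/25)/421875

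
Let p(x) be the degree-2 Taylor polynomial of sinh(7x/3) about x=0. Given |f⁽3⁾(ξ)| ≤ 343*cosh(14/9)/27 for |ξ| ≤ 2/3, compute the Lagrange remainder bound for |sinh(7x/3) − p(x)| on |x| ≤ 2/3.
1372*cosh(14/9)/2187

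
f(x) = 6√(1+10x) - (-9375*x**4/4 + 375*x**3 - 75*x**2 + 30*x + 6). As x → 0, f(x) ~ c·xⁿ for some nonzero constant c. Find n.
5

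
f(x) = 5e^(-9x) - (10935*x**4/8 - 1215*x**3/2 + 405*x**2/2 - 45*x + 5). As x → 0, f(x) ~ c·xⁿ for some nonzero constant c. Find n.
5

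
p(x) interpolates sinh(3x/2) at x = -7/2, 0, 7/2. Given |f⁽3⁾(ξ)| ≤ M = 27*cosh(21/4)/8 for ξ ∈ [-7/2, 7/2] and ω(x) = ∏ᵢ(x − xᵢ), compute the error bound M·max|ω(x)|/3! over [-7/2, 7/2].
343*sqrt(3)*cosh(21/4)/64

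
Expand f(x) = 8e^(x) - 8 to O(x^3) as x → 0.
8*x + 4*x**2 + O(x**3)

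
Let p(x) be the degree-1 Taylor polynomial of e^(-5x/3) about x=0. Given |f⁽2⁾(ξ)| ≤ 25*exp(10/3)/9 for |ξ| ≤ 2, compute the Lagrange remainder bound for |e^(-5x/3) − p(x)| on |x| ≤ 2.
50*exp(10/3)/9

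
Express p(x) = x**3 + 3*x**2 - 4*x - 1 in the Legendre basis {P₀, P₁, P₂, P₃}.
(-17/5)P₁ + (2)P₂ + (2/5)P₃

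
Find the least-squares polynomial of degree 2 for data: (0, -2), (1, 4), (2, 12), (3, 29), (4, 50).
-57/35 + (123/70)x + (39/14)x²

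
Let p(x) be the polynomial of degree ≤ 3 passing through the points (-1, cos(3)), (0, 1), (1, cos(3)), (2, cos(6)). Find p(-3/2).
7*cos(3)/2 - 35/16 - 5*cos(6)/16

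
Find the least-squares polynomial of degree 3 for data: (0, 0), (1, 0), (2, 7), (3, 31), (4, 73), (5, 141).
17/126 + (-2525/756)x + (445/252)x² + (49/54)x³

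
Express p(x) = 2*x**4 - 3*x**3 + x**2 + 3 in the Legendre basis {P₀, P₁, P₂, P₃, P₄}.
(56/15)P₀ + (-9/5)P₁ + (38/21)P₂ + (-6/5)P₃ + (16/35)P₄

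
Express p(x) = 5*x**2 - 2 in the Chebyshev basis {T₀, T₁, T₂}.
(1/2)T₀ + (5/2)T₂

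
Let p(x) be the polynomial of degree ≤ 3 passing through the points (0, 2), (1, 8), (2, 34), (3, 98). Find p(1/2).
29/8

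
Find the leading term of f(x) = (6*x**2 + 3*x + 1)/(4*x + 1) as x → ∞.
3*x/2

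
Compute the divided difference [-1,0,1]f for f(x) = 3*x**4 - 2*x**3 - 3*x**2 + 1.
0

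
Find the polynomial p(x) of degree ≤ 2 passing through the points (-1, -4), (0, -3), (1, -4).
-x**2 - 3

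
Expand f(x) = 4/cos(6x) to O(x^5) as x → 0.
4 + 72*x**2 + 1080*x**4 + O(x**5)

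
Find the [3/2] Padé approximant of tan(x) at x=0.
(-x**3/15 + x)/(1 - 2*x**2/5)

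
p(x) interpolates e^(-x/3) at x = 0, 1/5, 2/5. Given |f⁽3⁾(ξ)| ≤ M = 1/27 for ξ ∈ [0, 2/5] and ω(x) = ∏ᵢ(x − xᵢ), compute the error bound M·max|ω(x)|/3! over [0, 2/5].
sqrt(3)/91125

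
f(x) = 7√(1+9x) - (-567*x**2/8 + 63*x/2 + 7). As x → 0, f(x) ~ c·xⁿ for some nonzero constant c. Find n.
3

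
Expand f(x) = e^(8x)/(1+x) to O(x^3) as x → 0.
1 + 7*x + 25*x**2 + O(x**3)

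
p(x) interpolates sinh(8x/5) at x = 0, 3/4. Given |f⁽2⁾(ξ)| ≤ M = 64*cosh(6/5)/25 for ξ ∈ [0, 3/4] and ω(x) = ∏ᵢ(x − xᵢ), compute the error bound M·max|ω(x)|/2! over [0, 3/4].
9*cosh(6/5)/50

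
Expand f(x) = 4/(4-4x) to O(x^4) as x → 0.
1 + x + x**2 + x**3 + O(x**4)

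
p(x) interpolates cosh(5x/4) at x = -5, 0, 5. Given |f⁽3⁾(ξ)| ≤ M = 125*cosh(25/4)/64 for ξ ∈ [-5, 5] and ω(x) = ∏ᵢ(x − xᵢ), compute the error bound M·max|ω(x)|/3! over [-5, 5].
15625*sqrt(3)*cosh(25/4)/1728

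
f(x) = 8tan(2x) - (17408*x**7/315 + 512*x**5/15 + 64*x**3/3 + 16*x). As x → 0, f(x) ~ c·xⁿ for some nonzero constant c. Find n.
9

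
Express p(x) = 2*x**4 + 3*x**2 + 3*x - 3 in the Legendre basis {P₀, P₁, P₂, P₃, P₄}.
(-8/5)P₀ + (3)P₁ + (22/7)P₂ + (16/35)P₄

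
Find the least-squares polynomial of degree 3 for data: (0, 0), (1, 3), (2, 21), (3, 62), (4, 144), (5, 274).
-1/21 + (79/126)x + (59/84)x² + (73/36)x³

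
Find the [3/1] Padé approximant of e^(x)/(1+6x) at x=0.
(4571*x**3/26328 + 2189*x**2/4388 + 4389*x/4388 + 1)/(26329*x/4388 + 1)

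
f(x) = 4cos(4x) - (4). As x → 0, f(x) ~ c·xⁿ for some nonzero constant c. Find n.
2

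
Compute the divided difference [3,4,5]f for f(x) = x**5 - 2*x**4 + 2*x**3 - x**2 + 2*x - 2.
489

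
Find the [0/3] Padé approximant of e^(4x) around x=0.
1/(-32*x**3/3 + 8*x**2 - 4*x + 1)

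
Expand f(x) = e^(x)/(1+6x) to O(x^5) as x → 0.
1 - 5*x + 61*x**2/2 - 1097*x**3/6 + 26329*x**4/24 + O(x**5)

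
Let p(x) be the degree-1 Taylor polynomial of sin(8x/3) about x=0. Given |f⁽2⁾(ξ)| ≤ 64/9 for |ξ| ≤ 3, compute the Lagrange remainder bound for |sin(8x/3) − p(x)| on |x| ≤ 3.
32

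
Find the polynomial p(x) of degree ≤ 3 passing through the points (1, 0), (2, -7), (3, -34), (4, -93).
-2*x**3 + 2*x**2 + x - 1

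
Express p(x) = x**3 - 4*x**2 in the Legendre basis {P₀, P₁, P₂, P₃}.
(-4/3)P₀ + (3/5)P₁ + (-8/3)P₂ + (2/5)P₃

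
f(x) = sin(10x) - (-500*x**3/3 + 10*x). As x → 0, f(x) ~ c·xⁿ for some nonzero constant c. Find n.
5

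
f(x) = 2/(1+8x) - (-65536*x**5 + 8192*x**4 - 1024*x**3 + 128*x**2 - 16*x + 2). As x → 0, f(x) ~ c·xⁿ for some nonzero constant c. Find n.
6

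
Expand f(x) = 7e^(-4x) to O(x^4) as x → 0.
7 - 28*x + 56*x**2 - 224*x**3/3 + O(x**4)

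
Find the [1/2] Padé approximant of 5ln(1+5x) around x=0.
25*x/(-25*x**2/12 + 5*x/2 + 1)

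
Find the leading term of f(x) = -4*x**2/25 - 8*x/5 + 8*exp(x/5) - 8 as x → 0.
4*x**3/375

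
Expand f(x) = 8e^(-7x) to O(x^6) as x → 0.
8 - 56*x + 196*x**2 - 1372*x**3/3 + 2401*x**4/3 - 16807*x**5/15 + O(x**6)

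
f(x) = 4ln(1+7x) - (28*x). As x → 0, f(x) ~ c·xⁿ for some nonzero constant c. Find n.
2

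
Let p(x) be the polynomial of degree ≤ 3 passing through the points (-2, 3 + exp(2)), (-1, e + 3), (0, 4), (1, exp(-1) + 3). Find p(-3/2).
(1 + e*(5*exp(2) + 15*e + 43))*exp(-1)/16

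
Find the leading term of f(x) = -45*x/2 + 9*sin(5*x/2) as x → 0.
-375*x**3/16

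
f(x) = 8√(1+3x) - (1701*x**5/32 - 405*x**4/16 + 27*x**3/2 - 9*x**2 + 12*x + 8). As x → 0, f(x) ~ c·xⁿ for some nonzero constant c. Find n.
6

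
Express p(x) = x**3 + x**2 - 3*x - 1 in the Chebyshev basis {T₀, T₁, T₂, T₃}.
(-1/2)T₀ + (-9/4)T₁ + (1/2)T₂ + (1/4)T₃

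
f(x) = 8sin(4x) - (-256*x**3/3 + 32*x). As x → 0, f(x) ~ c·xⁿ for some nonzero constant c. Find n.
5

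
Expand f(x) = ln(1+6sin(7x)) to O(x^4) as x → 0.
42*x - 882*x**2 + 24353*x**3 + O(x**4)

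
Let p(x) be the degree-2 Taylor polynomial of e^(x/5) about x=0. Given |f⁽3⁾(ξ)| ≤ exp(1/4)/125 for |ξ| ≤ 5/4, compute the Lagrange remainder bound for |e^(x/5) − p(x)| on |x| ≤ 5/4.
exp(1/4)/384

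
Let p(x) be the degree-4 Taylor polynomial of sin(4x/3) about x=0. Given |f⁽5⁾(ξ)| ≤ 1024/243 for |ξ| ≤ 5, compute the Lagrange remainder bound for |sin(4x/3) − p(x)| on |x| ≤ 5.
80000/729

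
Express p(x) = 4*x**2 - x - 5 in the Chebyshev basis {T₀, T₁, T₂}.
(-3)T₀ - T₁ + (2)T₂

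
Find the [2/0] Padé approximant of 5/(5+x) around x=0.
x**2/25 - x/5 + 1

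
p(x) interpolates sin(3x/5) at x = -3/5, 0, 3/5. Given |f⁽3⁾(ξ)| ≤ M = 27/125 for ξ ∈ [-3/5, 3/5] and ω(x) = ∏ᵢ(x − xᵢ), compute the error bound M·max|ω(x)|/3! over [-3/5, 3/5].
27*sqrt(3)/15625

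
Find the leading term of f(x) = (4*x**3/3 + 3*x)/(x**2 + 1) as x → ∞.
4*x/3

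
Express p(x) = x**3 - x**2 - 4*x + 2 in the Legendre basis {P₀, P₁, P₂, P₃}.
(5/3)P₀ + (-17/5)P₁ + (-2/3)P₂ + (2/5)P₃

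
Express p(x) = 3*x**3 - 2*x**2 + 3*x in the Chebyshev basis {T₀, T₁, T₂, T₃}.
-T₀ + (21/4)T₁ - T₂ + (3/4)T₃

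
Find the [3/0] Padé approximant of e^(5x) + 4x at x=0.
125*x**3/6 + 25*x**2/2 + 9*x + 1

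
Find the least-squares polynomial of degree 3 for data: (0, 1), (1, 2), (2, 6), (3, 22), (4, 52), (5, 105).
19/18 + (59/108)x + (-31/36)x² + (53/54)x³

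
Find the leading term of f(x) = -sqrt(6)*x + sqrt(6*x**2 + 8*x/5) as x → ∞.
2*sqrt(6)/15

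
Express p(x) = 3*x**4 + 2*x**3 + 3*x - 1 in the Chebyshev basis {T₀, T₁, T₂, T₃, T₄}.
(1/8)T₀ + (9/2)T₁ + (3/2)T₂ + (1/2)T₃ + (3/8)T₄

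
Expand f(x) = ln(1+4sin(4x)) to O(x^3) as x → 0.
16*x - 128*x**2 + O(x**3)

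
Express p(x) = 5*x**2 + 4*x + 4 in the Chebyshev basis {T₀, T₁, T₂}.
(13/2)T₀ + (4)T₁ + (5/2)T₂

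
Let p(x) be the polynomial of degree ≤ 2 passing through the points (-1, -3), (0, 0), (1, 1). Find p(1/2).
3/4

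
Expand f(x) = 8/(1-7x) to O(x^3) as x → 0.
8 + 56*x + 392*x**2 + O(x**3)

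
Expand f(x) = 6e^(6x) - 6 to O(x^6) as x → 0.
36*x + 108*x**2 + 216*x**3 + 324*x**4 + 1944*x**5/5 + O(x**6)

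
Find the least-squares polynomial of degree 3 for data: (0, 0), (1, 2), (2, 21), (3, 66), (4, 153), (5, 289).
1/126 + (-1669/756)x + (599/252)x² + (52/27)x³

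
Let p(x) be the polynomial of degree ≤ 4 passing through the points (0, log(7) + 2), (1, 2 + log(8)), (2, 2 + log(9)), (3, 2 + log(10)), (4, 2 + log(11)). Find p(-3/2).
log(43275834131238896700854768074263*11**(59/128)*3**(13/32)*5**(31/32)*7**(3/128)/184467440737095516160000000000000) + 2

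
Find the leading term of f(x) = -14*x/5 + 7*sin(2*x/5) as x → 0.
-28*x**3/375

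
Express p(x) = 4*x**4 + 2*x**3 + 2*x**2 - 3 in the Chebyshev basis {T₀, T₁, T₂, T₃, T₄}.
(-1/2)T₀ + (3/2)T₁ + (3)T₂ + (1/2)T₃ + (1/2)T₄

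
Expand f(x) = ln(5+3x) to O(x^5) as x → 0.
log(5) + 3*x/5 - 9*x**2/50 + 9*x**3/125 - 81*x**4/2500 + O(x**5)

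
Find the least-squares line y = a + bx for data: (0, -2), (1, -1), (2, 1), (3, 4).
a = -5/2, b = 2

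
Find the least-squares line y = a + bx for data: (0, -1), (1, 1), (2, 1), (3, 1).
a = -2/5, b = 3/5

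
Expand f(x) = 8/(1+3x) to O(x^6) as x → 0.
8 - 24*x + 72*x**2 - 216*x**3 + 648*x**4 - 1944*x**5 + O(x**6)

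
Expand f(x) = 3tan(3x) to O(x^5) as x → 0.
9*x + 27*x**3 + O(x**5)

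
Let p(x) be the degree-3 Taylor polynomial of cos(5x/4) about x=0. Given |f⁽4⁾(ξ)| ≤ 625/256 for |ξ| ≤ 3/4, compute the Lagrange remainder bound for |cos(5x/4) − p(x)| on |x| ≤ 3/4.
16875/524288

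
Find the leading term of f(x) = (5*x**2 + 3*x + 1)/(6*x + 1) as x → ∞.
5*x/6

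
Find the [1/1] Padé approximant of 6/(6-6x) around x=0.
1/(1 - x)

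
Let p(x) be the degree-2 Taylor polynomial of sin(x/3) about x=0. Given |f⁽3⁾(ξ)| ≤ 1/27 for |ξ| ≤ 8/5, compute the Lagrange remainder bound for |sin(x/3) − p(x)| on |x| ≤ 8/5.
256/10125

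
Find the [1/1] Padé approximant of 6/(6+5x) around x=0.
1/(5*x/6 + 1)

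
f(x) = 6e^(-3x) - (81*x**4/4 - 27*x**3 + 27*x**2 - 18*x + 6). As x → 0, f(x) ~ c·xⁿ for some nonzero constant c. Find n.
5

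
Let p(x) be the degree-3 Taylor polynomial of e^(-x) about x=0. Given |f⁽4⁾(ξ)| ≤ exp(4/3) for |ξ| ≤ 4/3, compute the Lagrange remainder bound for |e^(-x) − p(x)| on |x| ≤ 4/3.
32*exp(4/3)/243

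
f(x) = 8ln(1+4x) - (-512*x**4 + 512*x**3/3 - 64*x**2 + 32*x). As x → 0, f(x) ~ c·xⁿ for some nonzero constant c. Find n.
5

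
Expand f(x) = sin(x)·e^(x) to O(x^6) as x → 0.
x + x**2 + x**3/3 - x**5/30 + O(x**6)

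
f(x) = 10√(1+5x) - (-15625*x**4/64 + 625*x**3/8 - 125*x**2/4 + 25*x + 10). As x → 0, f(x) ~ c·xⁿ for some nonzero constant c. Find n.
5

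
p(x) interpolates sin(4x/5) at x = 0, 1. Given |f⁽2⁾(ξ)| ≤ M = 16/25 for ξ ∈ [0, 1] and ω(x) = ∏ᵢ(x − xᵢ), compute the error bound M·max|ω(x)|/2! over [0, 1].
2/25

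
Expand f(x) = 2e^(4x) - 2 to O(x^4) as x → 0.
8*x + 16*x**2 + 64*x**3/3 + O(x**4)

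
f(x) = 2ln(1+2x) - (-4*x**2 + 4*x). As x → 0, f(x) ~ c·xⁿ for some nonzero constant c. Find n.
3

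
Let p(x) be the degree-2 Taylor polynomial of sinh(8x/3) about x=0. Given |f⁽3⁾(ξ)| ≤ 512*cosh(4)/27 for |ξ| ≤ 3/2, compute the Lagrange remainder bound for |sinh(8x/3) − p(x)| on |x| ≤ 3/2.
32*cosh(4)/3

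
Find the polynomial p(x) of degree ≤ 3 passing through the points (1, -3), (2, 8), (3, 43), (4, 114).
2*x**3 - 3*x - 2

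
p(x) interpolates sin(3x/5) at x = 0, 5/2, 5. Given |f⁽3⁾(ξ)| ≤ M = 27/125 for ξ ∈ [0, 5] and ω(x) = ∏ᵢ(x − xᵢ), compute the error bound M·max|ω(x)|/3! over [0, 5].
sqrt(3)/8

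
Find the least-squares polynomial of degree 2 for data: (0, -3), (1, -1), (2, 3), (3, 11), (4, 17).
-23/7 + (62/35)x + (6/7)x²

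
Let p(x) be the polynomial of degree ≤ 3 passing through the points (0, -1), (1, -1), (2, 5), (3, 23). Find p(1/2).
-11/8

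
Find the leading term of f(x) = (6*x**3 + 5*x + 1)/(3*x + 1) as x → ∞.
2*x**2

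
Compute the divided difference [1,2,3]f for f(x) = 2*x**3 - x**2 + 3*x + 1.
11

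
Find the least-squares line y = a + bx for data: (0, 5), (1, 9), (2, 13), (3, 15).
a = 27/5, b = 17/5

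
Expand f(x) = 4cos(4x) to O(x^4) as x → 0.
4 - 32*x**2 + O(x**4)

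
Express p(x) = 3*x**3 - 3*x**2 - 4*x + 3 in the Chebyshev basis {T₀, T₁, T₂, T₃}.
(3/2)T₀ + (-7/4)T₁ + (-3/2)T₂ + (3/4)T₃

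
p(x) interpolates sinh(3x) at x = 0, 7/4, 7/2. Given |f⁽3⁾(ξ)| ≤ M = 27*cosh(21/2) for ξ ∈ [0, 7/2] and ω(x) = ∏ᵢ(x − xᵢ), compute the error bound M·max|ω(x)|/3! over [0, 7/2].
343*sqrt(3)*cosh(21/2)/64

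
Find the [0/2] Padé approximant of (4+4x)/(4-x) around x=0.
1/(5*x**2/4 - 5*x/4 + 1)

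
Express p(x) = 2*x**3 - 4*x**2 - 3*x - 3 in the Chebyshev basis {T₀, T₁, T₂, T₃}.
(-5)T₀ + (-3/2)T₁ + (-2)T₂ + (1/2)T₃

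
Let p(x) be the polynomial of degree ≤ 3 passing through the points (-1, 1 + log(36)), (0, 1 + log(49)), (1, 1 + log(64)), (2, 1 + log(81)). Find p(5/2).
1 + log(321489*2**(1/4)*3**(1/8)*7**(5/8)/16384)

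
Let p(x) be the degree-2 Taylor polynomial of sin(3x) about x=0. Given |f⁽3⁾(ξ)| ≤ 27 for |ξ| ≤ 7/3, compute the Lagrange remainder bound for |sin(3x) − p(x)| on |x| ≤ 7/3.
343/6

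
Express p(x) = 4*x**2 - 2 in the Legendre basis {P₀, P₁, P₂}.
(-2/3)P₀ + (8/3)P₂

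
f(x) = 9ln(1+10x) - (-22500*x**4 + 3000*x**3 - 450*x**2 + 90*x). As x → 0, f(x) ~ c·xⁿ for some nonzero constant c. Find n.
5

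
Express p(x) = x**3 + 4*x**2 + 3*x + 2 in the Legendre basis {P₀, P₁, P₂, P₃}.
(10/3)P₀ + (18/5)P₁ + (8/3)P₂ + (2/5)P₃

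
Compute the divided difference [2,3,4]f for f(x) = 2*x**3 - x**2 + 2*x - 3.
17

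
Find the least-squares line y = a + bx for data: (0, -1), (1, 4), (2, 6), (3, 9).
a = -3/10, b = 16/5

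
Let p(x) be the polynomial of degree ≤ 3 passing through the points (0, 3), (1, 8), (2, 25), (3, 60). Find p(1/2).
35/8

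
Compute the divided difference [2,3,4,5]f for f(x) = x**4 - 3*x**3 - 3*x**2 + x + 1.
11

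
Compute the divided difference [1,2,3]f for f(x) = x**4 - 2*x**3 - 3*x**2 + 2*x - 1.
10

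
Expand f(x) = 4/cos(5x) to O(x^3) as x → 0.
4 + 50*x**2 + O(x**3)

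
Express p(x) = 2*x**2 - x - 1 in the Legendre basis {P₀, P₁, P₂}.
(-1/3)P₀ - P₁ + (4/3)P₂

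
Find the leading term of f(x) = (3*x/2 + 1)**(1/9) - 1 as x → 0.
x/6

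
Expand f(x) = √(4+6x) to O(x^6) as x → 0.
2 + 3*x/2 - 9*x**2/16 + 27*x**3/64 - 405*x**4/1024 + 1701*x**5/4096 + O(x**6)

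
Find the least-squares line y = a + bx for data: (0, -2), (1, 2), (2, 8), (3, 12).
a = -11/5, b = 24/5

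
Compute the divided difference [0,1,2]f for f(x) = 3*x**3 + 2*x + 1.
9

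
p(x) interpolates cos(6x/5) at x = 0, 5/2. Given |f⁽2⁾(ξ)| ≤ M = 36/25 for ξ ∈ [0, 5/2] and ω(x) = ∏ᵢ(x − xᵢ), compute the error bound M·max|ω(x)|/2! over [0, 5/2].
9/8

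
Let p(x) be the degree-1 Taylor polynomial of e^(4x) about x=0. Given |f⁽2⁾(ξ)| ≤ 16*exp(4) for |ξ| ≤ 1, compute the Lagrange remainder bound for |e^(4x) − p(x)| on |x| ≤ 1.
8*exp(4)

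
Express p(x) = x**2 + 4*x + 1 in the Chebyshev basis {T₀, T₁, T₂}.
(3/2)T₀ + (4)T₁ + (1/2)T₂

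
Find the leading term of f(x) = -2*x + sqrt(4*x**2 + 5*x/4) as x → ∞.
5/16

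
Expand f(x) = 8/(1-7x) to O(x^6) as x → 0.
8 + 56*x + 392*x**2 + 2744*x**3 + 19208*x**4 + 134456*x**5 + O(x**6)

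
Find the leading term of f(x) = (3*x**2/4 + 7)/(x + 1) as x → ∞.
3*x/4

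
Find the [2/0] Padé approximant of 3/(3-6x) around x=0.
4*x**2 + 2*x + 1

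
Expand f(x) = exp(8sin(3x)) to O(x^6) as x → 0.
1 + 24*x + 288*x**2 + 2268*x**3 + 12960*x**4 + 280017*x**5/5 + O(x**6)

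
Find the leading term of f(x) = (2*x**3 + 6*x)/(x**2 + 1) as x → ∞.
2*x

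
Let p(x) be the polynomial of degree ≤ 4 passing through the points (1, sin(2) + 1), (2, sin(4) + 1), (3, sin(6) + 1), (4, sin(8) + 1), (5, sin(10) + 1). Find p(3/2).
35*sin(4)/32 - 5*sin(10)/128 - 35*sin(6)/64 + 7*sin(8)/32 + 35*sin(2)/128 + 1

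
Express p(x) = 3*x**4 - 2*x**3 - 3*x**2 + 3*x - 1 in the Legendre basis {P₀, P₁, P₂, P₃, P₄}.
(-7/5)P₀ + (9/5)P₁ + (-2/7)P₂ + (-4/5)P₃ + (24/35)P₄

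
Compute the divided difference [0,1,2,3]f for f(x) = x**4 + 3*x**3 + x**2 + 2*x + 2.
9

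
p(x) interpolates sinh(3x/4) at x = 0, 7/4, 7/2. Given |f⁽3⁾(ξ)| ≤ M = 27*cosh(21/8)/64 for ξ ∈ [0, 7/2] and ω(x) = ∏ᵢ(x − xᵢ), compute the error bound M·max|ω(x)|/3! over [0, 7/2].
343*sqrt(3)*cosh(21/8)/4096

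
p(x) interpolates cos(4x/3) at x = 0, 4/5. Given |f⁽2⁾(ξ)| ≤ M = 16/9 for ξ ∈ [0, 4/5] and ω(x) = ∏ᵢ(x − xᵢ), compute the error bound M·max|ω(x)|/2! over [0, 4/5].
32/225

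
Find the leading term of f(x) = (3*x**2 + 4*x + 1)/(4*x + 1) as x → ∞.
3*x/4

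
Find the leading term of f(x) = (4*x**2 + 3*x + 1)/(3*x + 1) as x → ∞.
4*x/3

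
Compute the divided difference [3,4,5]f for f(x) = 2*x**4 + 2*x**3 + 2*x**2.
220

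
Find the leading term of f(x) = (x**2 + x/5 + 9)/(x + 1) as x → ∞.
x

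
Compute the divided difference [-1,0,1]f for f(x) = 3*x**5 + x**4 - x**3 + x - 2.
1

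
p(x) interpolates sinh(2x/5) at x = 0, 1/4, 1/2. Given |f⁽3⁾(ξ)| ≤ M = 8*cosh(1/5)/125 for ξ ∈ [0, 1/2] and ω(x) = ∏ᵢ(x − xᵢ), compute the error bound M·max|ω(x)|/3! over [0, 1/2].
sqrt(3)*cosh(1/5)/27000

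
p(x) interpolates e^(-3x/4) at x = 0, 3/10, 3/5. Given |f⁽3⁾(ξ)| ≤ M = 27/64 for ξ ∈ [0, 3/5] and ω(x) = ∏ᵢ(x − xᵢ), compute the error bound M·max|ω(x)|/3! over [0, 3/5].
27*sqrt(3)/64000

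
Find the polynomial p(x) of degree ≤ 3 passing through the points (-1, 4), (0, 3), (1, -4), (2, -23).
-x**3 - 3*x**2 - 3*x + 3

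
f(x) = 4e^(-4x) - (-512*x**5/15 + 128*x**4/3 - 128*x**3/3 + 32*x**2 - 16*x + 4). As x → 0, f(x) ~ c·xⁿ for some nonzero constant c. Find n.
6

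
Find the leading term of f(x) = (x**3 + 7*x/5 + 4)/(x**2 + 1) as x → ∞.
x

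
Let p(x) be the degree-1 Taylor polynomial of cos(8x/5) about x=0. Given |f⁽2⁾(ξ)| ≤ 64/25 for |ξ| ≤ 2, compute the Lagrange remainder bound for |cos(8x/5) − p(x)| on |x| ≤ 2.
128/25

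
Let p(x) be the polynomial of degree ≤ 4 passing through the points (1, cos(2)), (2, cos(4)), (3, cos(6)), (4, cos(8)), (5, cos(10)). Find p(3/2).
35*cos(4)/32 - 35*cos(6)/64 + 35*cos(2)/128 + 7*cos(8)/32 - 5*cos(10)/128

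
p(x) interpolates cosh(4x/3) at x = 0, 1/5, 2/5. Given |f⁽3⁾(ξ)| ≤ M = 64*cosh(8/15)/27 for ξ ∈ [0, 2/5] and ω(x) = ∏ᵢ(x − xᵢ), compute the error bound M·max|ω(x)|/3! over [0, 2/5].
64*sqrt(3)*cosh(8/15)/91125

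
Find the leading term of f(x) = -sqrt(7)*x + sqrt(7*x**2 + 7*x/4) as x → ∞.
sqrt(7)/8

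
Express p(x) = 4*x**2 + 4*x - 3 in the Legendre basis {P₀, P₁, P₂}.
(-5/3)P₀ + (4)P₁ + (8/3)P₂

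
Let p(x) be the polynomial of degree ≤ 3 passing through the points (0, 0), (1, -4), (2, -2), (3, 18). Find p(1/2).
-2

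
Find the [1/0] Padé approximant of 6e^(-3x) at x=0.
6 - 18*x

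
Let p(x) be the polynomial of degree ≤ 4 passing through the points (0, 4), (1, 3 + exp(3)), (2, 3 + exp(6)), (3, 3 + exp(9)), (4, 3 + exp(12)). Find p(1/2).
-5*exp(12)/128 - 35*exp(6)/64 + 419/128 + 35*exp(3)/32 + 7*exp(9)/32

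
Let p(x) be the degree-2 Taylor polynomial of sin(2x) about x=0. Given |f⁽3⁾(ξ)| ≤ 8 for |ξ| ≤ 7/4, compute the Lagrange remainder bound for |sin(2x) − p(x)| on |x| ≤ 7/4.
343/48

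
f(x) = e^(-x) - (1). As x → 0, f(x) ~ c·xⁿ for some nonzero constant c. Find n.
1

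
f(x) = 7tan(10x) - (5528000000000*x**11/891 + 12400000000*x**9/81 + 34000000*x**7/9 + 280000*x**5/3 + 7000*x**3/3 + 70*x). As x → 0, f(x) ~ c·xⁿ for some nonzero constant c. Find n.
13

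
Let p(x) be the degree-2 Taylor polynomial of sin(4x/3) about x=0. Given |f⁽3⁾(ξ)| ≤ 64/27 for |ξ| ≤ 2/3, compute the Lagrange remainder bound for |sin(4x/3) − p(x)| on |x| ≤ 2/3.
256/2187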